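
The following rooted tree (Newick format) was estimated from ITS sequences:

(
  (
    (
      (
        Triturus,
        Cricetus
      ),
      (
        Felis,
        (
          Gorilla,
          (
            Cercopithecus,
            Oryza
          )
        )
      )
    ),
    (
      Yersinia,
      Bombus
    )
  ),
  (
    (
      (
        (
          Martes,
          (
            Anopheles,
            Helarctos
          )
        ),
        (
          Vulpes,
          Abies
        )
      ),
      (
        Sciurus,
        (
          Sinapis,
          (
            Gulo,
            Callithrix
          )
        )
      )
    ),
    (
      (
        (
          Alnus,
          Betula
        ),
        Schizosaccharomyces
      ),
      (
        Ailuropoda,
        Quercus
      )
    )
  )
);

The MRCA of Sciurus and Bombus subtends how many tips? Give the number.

22

The MRCA of Sciurus and Bombus is the root, so the clade is the entire tree.
That clade contains 22 terminal taxa: Abies, Ailuropoda, Alnus, Anopheles, Betula, Bombus, Callithrix, Cercopithecus, Cricetus, Felis, Gorilla, Gulo, Helarctos, Martes, Oryza, Quercus, Schizosaccharomyces, Sciurus, Sinapis, Triturus, Vulpes, Yersinia.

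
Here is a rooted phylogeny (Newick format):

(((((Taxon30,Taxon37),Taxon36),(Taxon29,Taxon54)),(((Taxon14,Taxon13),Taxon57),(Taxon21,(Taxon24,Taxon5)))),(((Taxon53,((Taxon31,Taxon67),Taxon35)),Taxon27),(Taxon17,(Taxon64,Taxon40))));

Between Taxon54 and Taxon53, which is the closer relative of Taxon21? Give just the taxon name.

The MRCA of Taxon21 and Taxon54 subtends ((((Taxon30,Taxon37),Taxon36),(Taxon29,Taxon54)),(((Taxon14,Taxon13),Taxon57),(Taxon21,(Taxon24,Taxon5)))) (11 taxa).
The MRCA of Taxon21 and Taxon53 is the root, subtending the entire tree (19 taxa).
The first is nested inside the second, so Taxon21 shares a more recent common ancestor with Taxon54.

Taxon54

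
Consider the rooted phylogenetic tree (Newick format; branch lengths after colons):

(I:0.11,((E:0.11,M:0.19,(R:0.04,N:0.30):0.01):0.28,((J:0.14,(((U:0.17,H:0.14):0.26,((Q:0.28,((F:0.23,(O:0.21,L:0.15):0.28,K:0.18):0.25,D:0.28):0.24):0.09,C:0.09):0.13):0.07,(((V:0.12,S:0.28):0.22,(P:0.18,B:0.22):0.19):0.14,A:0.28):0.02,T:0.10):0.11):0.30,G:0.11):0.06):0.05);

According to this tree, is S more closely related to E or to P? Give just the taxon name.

The MRCA of S and P subtends ((V,S),(P,B)) (4 taxa).
The MRCA of S and E subtends ((E,M,(R,N)),((J,(((U,H),((Q,((F,(O,L),K),D)),C)),(((V,S),(P,B)),A),T)),G)) (21 taxa).
The first is nested inside the second, so S shares a more recent common ancestor with P.

P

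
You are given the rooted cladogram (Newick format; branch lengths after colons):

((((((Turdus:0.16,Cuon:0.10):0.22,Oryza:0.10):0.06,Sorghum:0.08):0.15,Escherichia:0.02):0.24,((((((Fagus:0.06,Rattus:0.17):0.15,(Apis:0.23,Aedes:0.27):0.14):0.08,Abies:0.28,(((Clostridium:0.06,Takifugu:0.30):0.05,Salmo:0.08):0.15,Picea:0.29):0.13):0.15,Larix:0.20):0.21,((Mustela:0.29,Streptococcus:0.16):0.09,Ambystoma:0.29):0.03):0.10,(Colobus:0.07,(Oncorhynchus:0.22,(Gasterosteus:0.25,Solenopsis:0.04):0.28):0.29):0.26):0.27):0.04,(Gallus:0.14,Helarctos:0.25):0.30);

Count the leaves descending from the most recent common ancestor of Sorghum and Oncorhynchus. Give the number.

The MRCA of Sorghum and Oncorhynchus is the node subtending (((((Turdus,Cuon),Oryza),Sorghum),Escherichia),((((((Fagus,Rattus),(Apis,Aedes)),Abies,(((Clostridium,Takifugu),Salmo),Picea)),Larix),((Mustela,Streptococcus),Ambystoma)),(Colobus,(Oncorhynchus,(Gasterosteus,Solenopsis))))).
That clade contains 22 terminal taxa: Abies, Aedes, Ambystoma, Apis, Clostridium, Colobus, Cuon, Escherichia, Fagus, Gasterosteus, Larix, Mustela, Oncorhynchus, Oryza, Picea, Rattus, Salmo, Solenopsis, Sorghum, Streptococcus, Takifugu, Turdus.

22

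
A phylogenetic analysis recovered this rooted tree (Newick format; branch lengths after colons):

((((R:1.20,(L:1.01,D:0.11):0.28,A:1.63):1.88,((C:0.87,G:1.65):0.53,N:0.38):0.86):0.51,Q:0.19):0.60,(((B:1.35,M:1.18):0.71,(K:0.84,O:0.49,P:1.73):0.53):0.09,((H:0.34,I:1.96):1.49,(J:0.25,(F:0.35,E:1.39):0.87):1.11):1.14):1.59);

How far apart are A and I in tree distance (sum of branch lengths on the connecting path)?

10.80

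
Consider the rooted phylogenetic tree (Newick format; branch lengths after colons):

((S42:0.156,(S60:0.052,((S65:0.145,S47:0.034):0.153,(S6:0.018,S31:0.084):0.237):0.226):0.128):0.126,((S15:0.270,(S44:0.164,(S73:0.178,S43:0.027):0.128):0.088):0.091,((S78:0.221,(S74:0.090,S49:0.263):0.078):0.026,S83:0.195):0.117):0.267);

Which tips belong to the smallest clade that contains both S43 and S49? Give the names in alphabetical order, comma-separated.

Tracing S43: it sits inside (S73,S43).
Tracing S49: it sits inside (S74,S49).
The smallest clade enclosing both is ((S15,(S44,(S73,S43))),((S78,(S74,S49)),S83)); the answer is its 8 terminal taxa in alphabetical order.

S15, S43, S44, S49, S73, S74, S78, S83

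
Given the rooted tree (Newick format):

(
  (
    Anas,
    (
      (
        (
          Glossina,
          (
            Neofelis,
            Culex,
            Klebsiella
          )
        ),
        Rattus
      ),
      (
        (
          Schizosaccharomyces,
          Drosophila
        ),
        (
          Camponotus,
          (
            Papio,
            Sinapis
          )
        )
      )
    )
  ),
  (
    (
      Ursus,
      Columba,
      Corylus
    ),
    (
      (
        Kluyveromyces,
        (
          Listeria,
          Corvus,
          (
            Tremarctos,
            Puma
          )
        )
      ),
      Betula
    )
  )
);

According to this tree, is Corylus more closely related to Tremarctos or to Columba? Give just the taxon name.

The MRCA of Corylus and Columba subtends (Ursus,Columba,Corylus) (3 taxa).
The MRCA of Corylus and Tremarctos subtends ((Ursus,Columba,Corylus),((Kluyveromyces,(Listeria,Corvus,(Tremarctos,Puma))),Betula)) (9 taxa).
The first is nested inside the second, so Corylus shares a more recent common ancestor with Columba.

Columba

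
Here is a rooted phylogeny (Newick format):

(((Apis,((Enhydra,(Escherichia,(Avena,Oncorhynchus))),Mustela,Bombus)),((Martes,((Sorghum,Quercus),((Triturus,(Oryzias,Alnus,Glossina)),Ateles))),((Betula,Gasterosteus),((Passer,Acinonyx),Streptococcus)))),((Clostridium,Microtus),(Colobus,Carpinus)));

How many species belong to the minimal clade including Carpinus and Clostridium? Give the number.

4

The MRCA of Carpinus and Clostridium is the node subtending ((Clostridium,Microtus),(Colobus,Carpinus)).
That clade contains 4 terminal taxa: Carpinus, Clostridium, Colobus, Microtus.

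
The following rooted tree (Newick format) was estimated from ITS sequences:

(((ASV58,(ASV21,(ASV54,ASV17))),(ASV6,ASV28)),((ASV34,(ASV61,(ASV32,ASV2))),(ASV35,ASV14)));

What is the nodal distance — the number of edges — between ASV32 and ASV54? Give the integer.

The MRCA of ASV32 and ASV54 is the root of the tree.
From ASV32 up to that node: 5 branches. From ASV54 up to the same node: 5 branches. Total: 5 + 5 = 10.

10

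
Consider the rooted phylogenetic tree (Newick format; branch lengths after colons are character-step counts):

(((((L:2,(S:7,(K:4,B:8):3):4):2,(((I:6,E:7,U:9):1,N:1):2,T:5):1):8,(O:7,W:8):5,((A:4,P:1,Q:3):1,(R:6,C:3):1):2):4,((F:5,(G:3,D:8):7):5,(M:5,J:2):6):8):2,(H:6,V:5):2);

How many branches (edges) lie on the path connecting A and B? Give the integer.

The MRCA of A and B is the node subtending (((L,(S,(K,B))),(((I,E,U),N),T)),(O,W),((A,P,Q),(R,C))).
From A up to that node: 3 branches. From B up to the same node: 5 branches. Total: 3 + 5 = 8.

8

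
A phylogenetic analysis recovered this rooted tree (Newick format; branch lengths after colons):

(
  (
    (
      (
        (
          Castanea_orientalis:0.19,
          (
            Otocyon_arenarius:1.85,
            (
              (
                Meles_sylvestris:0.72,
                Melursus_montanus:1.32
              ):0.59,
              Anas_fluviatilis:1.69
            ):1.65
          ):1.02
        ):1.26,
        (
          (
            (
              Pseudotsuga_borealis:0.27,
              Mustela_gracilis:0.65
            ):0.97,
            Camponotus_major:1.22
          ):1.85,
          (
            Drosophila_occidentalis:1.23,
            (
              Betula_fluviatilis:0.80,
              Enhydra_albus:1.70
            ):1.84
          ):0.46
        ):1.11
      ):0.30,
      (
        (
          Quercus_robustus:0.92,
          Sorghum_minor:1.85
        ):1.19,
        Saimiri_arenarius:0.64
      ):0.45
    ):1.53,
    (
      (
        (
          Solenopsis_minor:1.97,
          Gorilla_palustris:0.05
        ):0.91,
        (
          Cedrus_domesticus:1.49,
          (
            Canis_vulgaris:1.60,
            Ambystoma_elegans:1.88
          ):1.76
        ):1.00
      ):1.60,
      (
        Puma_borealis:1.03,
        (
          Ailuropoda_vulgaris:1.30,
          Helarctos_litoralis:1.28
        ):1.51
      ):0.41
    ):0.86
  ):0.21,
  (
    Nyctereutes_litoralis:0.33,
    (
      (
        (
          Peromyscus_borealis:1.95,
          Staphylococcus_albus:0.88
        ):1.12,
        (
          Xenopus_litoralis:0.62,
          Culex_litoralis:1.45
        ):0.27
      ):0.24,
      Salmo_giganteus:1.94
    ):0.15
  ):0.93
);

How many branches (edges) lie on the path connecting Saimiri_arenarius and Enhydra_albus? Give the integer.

7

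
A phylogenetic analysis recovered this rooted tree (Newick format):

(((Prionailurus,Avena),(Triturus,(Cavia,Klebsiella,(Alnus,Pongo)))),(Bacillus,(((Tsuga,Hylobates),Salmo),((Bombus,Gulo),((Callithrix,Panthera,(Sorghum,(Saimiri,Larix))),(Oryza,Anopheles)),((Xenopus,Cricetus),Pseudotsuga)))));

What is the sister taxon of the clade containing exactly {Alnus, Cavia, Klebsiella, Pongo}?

Triturus

The clade containing exactly {Alnus, Cavia, Klebsiella, Pongo} attaches to the tree at the node subtending (Triturus,(Cavia,Klebsiella,(Alnus,Pongo))).
The other lineage descending from that same node — the sister group — is the single tip Triturus.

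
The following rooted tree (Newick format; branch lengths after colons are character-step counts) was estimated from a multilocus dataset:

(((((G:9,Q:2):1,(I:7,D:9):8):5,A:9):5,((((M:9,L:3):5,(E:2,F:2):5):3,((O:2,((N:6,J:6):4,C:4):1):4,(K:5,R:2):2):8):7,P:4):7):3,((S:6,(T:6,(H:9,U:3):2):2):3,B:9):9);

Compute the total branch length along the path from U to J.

59

The path runs U → … → MRCA → … → J; the MRCA is the root of the tree.
Branch lengths along that path: 3 + 2 + 2 + 3 + 9 + 3 + 7 + 7 + 8 + 4 + 1 + 4 + 6 = 59.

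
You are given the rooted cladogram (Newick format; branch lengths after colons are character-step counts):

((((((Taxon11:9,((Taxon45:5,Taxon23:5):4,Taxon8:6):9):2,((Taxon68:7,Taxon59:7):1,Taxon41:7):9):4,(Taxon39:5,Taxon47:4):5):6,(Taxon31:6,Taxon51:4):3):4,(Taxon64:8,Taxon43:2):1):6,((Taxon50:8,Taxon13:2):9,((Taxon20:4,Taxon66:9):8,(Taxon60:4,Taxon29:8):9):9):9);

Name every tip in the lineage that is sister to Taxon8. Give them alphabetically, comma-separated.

Taxon8 attaches to the tree at the node subtending ((Taxon45,Taxon23),Taxon8).
The other lineage descending from that same node — the sister group — is (Taxon45,Taxon23); its 2 tips in alphabetical order are the answer.

Taxon23, Taxon45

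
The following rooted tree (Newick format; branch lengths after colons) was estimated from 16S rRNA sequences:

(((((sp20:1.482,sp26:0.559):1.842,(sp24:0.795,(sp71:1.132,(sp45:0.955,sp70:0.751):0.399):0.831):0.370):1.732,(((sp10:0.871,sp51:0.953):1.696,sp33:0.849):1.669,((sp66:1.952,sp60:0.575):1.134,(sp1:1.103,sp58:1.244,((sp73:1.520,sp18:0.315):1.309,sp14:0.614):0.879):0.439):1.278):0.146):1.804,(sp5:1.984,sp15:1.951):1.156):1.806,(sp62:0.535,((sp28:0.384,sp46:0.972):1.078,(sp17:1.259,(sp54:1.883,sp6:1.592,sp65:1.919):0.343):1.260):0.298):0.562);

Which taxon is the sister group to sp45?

sp70

sp45 attaches to the tree at the node subtending (sp45,sp70).
The other lineage descending from that same node — the sister group — is the single tip sp70.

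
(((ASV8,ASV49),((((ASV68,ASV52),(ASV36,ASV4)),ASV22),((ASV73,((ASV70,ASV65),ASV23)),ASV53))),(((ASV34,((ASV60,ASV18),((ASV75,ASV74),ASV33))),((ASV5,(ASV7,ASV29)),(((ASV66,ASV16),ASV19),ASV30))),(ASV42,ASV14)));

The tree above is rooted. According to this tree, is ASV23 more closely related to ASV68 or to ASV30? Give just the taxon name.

The MRCA of ASV23 and ASV68 subtends ((((ASV68,ASV52),(ASV36,ASV4)),ASV22),((ASV73,((ASV70,ASV65),ASV23)),ASV53)) (10 taxa).
The MRCA of ASV23 and ASV30 is the root, subtending the entire tree (27 taxa).
The first is nested inside the second, so ASV23 shares a more recent common ancestor with ASV68.

ASV68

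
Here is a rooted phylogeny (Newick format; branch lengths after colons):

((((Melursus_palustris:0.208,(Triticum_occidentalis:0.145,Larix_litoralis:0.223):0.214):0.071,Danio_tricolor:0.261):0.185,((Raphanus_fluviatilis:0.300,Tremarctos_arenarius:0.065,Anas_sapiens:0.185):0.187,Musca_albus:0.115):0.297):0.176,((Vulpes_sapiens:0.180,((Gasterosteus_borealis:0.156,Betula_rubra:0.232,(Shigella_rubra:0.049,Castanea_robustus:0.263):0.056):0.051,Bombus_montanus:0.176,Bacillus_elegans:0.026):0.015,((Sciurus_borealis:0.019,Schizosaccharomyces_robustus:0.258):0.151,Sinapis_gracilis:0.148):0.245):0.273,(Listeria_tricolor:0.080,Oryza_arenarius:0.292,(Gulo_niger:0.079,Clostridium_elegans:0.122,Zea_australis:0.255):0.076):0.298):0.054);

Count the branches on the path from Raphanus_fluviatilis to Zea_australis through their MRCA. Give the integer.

The MRCA of Raphanus_fluviatilis and Zea_australis is the root of the tree.
From Raphanus_fluviatilis up to that node: 4 branches. From Zea_australis up to the same node: 4 branches. Total: 4 + 4 = 8.

8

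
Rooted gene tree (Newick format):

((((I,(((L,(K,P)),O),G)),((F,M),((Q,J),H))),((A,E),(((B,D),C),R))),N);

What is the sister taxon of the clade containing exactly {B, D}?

C

The clade containing exactly {B, D} attaches to the tree at the node subtending ((B,D),C).
The other lineage descending from that same node — the sister group — is the single tip C.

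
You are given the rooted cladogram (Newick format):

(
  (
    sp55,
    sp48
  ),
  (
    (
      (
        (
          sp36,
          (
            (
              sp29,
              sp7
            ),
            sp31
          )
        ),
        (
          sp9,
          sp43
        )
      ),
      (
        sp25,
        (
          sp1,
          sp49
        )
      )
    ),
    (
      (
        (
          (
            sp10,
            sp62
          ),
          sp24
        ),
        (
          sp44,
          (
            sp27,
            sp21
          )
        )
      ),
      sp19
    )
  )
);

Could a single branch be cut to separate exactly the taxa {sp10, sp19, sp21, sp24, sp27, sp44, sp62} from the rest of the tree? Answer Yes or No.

The most recent common ancestor of these taxa subtends ((((sp10,sp62),sp24),(sp44,(sp27,sp21))),sp19).
That clade has exactly 7 tips — every listed taxon and nothing else — so the group is monophyletic.

Yes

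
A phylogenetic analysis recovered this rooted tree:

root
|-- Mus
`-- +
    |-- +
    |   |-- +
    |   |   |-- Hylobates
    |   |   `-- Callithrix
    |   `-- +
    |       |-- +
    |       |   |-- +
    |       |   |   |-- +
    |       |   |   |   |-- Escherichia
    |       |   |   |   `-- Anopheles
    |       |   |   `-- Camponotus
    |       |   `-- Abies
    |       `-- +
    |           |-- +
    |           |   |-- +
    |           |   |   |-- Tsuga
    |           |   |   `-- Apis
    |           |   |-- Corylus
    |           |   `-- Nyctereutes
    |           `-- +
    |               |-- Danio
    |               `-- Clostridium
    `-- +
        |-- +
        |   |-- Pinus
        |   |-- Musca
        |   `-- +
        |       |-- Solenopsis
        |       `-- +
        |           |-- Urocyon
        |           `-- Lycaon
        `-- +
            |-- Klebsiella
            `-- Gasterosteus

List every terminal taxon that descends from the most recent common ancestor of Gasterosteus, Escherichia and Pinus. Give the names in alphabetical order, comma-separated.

Abies, Anopheles, Apis, Callithrix, Camponotus, Clostridium, Corylus, Danio, Escherichia, Gasterosteus, Hylobates, Klebsiella, Lycaon, Musca, Nyctereutes, Pinus, Solenopsis, Tsuga, Urocyon

Tracing Gasterosteus: it sits inside (Klebsiella,Gasterosteus).
Tracing Escherichia: it sits inside (Escherichia,Anopheles).
Tracing Pinus: it sits inside (Pinus,Musca,(Solenopsis,(Urocyon,Lycaon))).
The smallest clade enclosing all 3 is (((Hylobates,Callithrix),((((Escherichia,Anopheles),Camponotus),Abies),(((Tsuga,Apis),Corylus,Nyctereutes),(Danio,Clostridium)))),((Pinus,Musca,(Solenopsis,(Urocyon,Lycaon))),(Klebsiella,Gasterosteus))); the answer is its 19 terminal taxa in alphabetical order.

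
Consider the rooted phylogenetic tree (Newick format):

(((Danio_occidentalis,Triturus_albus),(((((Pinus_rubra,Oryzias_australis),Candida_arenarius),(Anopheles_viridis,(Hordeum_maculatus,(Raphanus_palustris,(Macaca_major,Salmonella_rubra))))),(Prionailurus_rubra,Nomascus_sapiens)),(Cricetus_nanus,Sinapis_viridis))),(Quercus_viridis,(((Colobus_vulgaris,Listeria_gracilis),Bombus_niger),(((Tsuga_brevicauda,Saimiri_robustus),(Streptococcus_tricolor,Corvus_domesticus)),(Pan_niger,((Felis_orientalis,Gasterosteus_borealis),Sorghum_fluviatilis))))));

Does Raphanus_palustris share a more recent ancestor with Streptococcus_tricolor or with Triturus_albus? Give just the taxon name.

Triturus_albus

The MRCA of Raphanus_palustris and Triturus_albus subtends ((Danio_occidentalis,Triturus_albus),(((((Pinus_rubra,Oryzias_australis),Candida_arenarius),(Anopheles_viridis,(Hordeum_maculatus,(Raphanus_palustris,(Macaca_major,Salmonella_rubra))))),(Prionailurus_rubra,Nomascus_sapiens)),(Cricetus_nanus,Sinapis_viridis))) (14 taxa).
The MRCA of Raphanus_palustris and Streptococcus_tricolor is the root, subtending the entire tree (26 taxa).
The first is nested inside the second, so Raphanus_palustris shares a more recent common ancestor with Triturus_albus.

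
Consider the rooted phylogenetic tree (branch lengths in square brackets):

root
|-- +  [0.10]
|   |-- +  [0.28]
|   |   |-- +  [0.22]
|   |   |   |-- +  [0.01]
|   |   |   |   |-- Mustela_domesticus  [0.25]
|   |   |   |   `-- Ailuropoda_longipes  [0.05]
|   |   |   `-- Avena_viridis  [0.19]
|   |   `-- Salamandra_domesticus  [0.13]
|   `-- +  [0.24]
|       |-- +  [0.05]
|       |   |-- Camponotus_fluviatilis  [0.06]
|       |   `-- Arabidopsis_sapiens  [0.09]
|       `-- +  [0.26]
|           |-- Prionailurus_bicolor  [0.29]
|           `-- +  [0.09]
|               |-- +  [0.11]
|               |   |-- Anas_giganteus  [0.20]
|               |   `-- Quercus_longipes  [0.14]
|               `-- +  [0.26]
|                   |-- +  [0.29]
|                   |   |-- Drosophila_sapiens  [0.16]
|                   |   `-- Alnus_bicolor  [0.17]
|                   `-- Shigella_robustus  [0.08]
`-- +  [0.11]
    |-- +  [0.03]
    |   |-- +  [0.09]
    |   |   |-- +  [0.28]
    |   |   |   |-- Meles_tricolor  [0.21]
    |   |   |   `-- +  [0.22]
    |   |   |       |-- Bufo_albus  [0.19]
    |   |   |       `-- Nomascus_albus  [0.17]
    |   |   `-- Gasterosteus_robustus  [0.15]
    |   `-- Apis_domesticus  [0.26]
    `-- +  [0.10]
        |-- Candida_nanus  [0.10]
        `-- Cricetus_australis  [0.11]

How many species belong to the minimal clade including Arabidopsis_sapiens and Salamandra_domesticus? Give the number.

The MRCA of Arabidopsis_sapiens and Salamandra_domesticus is the node subtending ((((Mustela_domesticus,Ailuropoda_longipes),Avena_viridis),Salamandra_domesticus),((Camponotus_fluviatilis,Arabidopsis_sapiens),(Prionailurus_bicolor,((Anas_giganteus,Quercus_longipes),((Drosophila_sapiens,Alnus_bicolor),Shigella_robustus))))).
That clade contains 12 terminal taxa: Ailuropoda_longipes, Alnus_bicolor, Anas_giganteus, Arabidopsis_sapiens, Avena_viridis, Camponotus_fluviatilis, Drosophila_sapiens, Mustela_domesticus, Prionailurus_bicolor, Quercus_longipes, Salamandra_domesticus, Shigella_robustus.

12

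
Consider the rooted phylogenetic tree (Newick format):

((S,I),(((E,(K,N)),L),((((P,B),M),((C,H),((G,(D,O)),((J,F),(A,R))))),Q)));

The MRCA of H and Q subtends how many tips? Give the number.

13

The MRCA of H and Q is the node subtending ((((P,B),M),((C,H),((G,(D,O)),((J,F),(A,R))))),Q).
That clade contains 13 terminal taxa: A, B, C, D, F, G, H, J, M, O, P, Q, R.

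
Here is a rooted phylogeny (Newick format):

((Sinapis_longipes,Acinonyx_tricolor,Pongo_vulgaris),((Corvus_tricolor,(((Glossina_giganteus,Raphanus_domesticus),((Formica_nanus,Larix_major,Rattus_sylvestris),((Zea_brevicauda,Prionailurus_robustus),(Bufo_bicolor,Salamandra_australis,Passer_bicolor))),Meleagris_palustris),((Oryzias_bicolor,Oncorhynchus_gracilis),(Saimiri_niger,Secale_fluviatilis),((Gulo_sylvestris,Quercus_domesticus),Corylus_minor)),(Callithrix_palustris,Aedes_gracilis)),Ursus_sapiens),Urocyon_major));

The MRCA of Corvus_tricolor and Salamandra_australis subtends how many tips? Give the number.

22

The MRCA of Corvus_tricolor and Salamandra_australis is the node subtending (Corvus_tricolor,(((Glossina_giganteus,Raphanus_domesticus),((Formica_nanus,Larix_major,Rattus_sylvestris),((Zea_brevicauda,Prionailurus_robustus),(Bufo_bicolor,Salamandra_australis,Passer_bicolor))),Meleagris_palustris),((Oryzias_bicolor,Oncorhynchus_gracilis),(Saimiri_niger,Secale_fluviatilis),((Gulo_sylvestris,Quercus_domesticus),Corylus_minor)),(Callithrix_palustris,Aedes_gracilis)),Ursus_sapiens).
That clade contains 22 terminal taxa: Aedes_gracilis, Bufo_bicolor, Callithrix_palustris, Corvus_tricolor, Corylus_minor, Formica_nanus, Glossina_giganteus, Gulo_sylvestris, Larix_major, Meleagris_palustris, Oncorhynchus_gracilis, Oryzias_bicolor, Passer_bicolor, Prionailurus_robustus, Quercus_domesticus, Raphanus_domesticus, Rattus_sylvestris, Saimiri_niger, Salamandra_australis, Secale_fluviatilis, Ursus_sapiens, Zea_brevicauda.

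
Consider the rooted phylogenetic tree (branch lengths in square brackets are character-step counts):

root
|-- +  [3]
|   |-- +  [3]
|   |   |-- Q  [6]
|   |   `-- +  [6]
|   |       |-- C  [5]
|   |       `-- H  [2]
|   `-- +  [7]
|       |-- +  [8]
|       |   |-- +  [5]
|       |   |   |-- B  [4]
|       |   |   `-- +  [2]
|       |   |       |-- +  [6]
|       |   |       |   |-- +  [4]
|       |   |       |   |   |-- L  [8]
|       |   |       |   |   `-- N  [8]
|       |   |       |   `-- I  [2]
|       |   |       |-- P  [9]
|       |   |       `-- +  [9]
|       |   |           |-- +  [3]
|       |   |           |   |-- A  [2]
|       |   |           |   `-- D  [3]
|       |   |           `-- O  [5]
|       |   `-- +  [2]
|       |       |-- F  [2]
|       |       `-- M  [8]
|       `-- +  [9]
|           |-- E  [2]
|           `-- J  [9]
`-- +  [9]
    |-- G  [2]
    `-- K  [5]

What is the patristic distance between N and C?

The path runs N → … → MRCA → … → C; the MRCA is the node subtending ((Q,(C,H)),(((B,(((L,N),I),P,((A,D),O))),(F,M)),(E,J))).
Branch lengths along that path: 8 + 4 + 6 + 2 + 5 + 8 + 7 + 3 + 6 + 5 = 54.

54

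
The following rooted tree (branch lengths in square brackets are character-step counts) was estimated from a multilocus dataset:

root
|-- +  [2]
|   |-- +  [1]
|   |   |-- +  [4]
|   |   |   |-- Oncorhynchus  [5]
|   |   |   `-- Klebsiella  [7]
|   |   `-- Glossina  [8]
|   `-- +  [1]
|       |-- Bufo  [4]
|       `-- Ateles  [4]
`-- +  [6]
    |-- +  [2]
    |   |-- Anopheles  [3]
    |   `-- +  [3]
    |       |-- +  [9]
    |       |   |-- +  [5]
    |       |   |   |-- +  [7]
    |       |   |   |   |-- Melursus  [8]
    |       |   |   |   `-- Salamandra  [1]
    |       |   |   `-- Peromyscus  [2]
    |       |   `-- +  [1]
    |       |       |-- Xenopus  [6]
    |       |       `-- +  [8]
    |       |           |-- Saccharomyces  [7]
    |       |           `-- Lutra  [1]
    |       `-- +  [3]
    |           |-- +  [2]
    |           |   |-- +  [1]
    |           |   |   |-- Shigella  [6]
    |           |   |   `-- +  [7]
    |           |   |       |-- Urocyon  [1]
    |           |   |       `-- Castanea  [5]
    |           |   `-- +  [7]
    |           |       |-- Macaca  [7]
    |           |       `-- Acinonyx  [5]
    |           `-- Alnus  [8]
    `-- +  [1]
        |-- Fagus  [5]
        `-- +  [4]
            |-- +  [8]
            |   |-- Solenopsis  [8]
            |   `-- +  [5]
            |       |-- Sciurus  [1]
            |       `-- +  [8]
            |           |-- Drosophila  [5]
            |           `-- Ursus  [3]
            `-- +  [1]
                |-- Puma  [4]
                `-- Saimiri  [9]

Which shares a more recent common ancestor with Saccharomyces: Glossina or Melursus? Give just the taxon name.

The MRCA of Saccharomyces and Melursus subtends (((Melursus,Salamandra),Peromyscus),(Xenopus,(Saccharomyces,Lutra))) (6 taxa).
The MRCA of Saccharomyces and Glossina is the root, subtending the entire tree (25 taxa).
The first is nested inside the second, so Saccharomyces shares a more recent common ancestor with Melursus.

Melursus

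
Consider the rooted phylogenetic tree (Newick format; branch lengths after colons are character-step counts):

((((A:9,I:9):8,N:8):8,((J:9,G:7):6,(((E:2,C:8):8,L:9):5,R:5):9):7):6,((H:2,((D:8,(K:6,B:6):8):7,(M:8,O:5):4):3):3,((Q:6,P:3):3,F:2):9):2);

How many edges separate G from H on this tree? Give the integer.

The MRCA of G and H is the root of the tree.
From G up to that node: 4 branches. From H up to the same node: 3 branches. Total: 4 + 3 = 7.

7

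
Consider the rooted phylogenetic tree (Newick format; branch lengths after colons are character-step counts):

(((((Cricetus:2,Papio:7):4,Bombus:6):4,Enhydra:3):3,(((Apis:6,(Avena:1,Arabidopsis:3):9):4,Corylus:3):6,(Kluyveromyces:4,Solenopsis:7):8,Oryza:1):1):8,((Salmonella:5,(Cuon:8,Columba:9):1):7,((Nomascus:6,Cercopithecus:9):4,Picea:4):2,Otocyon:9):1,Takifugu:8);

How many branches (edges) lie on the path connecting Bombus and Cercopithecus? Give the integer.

8

The MRCA of Bombus and Cercopithecus is the root of the tree.
From Bombus up to that node: 4 branches. From Cercopithecus up to the same node: 4 branches. Total: 4 + 4 = 8.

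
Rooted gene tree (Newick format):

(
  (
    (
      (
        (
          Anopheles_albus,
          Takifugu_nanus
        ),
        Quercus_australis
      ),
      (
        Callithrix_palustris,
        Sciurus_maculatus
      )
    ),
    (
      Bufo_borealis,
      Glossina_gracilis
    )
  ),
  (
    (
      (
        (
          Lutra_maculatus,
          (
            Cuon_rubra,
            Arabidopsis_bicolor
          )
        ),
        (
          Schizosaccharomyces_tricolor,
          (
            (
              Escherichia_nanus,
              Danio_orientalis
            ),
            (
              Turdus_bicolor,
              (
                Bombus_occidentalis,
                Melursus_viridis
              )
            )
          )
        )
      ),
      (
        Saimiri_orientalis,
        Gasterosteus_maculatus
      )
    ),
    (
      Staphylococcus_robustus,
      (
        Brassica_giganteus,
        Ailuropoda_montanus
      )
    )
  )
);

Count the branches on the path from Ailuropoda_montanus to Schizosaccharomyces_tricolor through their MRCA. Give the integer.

7

The MRCA of Ailuropoda_montanus and Schizosaccharomyces_tricolor is the node subtending ((((Lutra_maculatus,(Cuon_rubra,Arabidopsis_bicolor)),(Schizosaccharomyces_tricolor,((Escherichia_nanus,Danio_orientalis),(Turdus_bicolor,(Bombus_occidentalis,Melursus_viridis))))),(Saimiri_orientalis,Gasterosteus_maculatus)),(Staphylococcus_robustus,(Brassica_giganteus,Ailuropoda_montanus))).
From Ailuropoda_montanus up to that node: 3 branches. From Schizosaccharomyces_tricolor up to the same node: 4 branches. Total: 3 + 4 = 7.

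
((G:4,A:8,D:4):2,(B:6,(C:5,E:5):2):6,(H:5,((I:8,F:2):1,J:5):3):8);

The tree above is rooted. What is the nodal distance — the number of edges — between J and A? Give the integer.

5

The MRCA of J and A is the root of the tree.
From J up to that node: 3 branches. From A up to the same node: 2 branches. Total: 3 + 2 = 5.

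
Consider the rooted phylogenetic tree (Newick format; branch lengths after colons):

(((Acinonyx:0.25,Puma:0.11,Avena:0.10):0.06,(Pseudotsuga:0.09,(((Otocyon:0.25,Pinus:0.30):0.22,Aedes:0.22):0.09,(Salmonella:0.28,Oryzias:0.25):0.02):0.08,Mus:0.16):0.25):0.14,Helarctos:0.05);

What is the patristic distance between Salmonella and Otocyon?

0.86

The path runs Salmonella → … → MRCA → … → Otocyon; the MRCA is the node subtending (((Otocyon,Pinus),Aedes),(Salmonella,Oryzias)).
Branch lengths along that path: 0.28 + 0.02 + 0.09 + 0.22 + 0.25 = 0.86.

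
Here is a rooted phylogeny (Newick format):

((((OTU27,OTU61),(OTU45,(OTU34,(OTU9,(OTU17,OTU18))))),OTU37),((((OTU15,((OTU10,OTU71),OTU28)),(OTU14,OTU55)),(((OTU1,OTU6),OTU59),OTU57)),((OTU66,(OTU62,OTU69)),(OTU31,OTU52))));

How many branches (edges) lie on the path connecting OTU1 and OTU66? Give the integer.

The MRCA of OTU1 and OTU66 is the node subtending ((((OTU15,((OTU10,OTU71),OTU28)),(OTU14,OTU55)),(((OTU1,OTU6),OTU59),OTU57)),((OTU66,(OTU62,OTU69)),(OTU31,OTU52))).
From OTU1 up to that node: 5 branches. From OTU66 up to the same node: 3 branches. Total: 5 + 3 = 8.

8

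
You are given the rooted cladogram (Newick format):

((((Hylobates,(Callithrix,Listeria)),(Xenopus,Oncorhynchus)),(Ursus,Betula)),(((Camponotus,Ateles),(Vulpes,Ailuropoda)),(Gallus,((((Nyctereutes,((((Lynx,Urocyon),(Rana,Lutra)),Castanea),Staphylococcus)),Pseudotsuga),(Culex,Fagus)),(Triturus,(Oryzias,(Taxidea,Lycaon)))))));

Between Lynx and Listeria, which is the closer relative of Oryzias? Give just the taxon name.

Lynx

The MRCA of Oryzias and Lynx subtends ((((Nyctereutes,((((Lynx,Urocyon),(Rana,Lutra)),Castanea),Staphylococcus)),Pseudotsuga),(Culex,Fagus)),(Triturus,(Oryzias,(Taxidea,Lycaon)))) (14 taxa).
The MRCA of Oryzias and Listeria is the root, subtending the entire tree (26 taxa).
The first is nested inside the second, so Oryzias shares a more recent common ancestor with Lynx.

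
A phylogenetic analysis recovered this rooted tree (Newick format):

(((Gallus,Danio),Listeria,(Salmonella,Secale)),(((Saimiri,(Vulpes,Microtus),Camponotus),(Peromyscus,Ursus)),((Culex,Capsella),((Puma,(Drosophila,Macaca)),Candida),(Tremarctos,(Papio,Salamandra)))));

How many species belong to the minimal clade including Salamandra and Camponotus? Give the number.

15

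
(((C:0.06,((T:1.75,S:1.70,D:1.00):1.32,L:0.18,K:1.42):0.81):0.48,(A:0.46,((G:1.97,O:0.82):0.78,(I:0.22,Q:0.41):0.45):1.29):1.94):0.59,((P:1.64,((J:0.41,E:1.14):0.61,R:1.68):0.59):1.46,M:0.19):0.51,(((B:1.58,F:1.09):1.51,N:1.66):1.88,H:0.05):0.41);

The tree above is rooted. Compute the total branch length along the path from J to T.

8.53

The path runs J → … → MRCA → … → T; the MRCA is the root of the tree.
Branch lengths along that path: 0.41 + 0.61 + 0.59 + 1.46 + 0.51 + 0.59 + 0.48 + 0.81 + 1.32 + 1.75 = 8.53.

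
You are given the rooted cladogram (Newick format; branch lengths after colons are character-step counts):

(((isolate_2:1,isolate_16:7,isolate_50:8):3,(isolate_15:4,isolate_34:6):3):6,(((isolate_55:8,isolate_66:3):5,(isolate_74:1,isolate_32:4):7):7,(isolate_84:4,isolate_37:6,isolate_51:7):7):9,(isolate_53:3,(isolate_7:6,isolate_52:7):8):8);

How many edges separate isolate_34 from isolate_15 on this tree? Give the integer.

2

The MRCA of isolate_34 and isolate_15 is the node subtending (isolate_15,isolate_34).
From isolate_34 up to that node: 1 branch. From isolate_15 up to the same node: 1 branch. Total: 1 + 1 = 2.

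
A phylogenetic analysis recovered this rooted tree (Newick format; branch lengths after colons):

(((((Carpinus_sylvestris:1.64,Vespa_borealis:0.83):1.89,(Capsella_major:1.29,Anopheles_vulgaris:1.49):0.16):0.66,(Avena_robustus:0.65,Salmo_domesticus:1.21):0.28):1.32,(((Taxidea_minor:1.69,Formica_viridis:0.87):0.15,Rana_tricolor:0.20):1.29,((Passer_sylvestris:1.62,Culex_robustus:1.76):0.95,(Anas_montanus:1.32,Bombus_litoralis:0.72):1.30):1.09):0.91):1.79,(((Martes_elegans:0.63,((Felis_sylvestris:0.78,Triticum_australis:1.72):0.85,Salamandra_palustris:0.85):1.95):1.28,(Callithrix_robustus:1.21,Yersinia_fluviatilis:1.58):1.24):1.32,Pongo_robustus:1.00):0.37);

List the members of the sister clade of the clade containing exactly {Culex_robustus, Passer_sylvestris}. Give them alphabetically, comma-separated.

The clade containing exactly {Culex_robustus, Passer_sylvestris} attaches to the tree at the node subtending ((Passer_sylvestris,Culex_robustus),(Anas_montanus,Bombus_litoralis)).
The other lineage descending from that same node — the sister group — is (Anas_montanus,Bombus_litoralis); its 2 tips in alphabetical order are the answer.

Anas_montanus, Bombus_litoralis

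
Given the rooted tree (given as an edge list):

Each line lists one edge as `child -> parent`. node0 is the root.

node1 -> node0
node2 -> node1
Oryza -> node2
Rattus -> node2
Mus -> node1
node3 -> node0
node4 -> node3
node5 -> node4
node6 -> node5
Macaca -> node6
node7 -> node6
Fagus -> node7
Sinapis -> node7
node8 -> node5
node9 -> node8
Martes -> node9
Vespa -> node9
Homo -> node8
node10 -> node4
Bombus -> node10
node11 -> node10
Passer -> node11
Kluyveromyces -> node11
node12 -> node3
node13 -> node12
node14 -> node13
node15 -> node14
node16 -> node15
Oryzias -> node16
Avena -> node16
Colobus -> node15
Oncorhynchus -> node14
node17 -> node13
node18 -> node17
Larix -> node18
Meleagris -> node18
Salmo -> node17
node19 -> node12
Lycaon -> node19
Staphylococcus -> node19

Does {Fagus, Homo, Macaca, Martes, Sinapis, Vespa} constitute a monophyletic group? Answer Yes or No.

Yes

The most recent common ancestor of these taxa subtends ((Macaca,(Fagus,Sinapis)),((Martes,Vespa),Homo)).
That clade has exactly 6 tips — every listed taxon and nothing else — so the group is monophyletic.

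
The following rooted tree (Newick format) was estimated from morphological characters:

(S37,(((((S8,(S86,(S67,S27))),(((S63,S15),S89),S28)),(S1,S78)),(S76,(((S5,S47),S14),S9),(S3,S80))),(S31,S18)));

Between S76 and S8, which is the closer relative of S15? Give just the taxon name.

The MRCA of S15 and S8 subtends ((S8,(S86,(S67,S27))),(((S63,S15),S89),S28)) (8 taxa).
The MRCA of S15 and S76 subtends ((((S8,(S86,(S67,S27))),(((S63,S15),S89),S28)),(S1,S78)),(S76,(((S5,S47),S14),S9),(S3,S80))) (17 taxa).
The first is nested inside the second, so S15 shares a more recent common ancestor with S8.

S8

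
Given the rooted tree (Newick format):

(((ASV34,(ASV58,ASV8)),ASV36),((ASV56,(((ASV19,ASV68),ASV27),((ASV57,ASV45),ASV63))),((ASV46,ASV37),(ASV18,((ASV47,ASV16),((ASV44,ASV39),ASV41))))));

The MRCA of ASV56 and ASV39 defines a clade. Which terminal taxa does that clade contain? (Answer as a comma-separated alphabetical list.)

Tracing ASV56: it sits inside (ASV56,(((ASV19,ASV68),ASV27),((ASV57,ASV45),ASV63))).
Tracing ASV39: it sits inside (ASV44,ASV39).
The smallest clade enclosing both is ((ASV56,(((ASV19,ASV68),ASV27),((ASV57,ASV45),ASV63))),((ASV46,ASV37),(ASV18,((ASV47,ASV16),((ASV44,ASV39),ASV41))))); the answer is its 15 terminal taxa in alphabetical order.

ASV16, ASV18, ASV19, ASV27, ASV37, ASV39, ASV41, ASV44, ASV45, ASV46, ASV47, ASV56, ASV57, ASV63, ASV68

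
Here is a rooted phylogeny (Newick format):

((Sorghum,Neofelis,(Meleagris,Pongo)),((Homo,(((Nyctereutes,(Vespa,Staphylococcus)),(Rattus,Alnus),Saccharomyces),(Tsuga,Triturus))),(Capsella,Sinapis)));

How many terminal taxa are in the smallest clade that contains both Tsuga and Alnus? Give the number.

The MRCA of Tsuga and Alnus is the node subtending (((Nyctereutes,(Vespa,Staphylococcus)),(Rattus,Alnus),Saccharomyces),(Tsuga,Triturus)).
That clade contains 8 terminal taxa: Alnus, Nyctereutes, Rattus, Saccharomyces, Staphylococcus, Triturus, Tsuga, Vespa.

8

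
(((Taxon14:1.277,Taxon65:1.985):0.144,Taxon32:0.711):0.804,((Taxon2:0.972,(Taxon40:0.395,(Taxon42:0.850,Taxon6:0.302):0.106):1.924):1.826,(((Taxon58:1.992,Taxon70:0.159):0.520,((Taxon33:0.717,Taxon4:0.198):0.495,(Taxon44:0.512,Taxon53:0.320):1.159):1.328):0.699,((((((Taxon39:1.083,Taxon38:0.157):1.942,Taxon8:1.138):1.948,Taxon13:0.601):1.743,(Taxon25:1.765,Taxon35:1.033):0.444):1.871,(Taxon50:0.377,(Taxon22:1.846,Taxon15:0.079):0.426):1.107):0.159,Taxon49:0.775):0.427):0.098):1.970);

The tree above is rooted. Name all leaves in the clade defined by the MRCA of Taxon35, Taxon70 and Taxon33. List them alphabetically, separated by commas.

Tracing Taxon35: it sits inside (Taxon25,Taxon35).
Tracing Taxon70: it sits inside (Taxon58,Taxon70).
Tracing Taxon33: it sits inside (Taxon33,Taxon4).
The smallest clade enclosing all 3 is (((Taxon58,Taxon70),((Taxon33,Taxon4),(Taxon44,Taxon53))),((((((Taxon39,Taxon38),Taxon8),Taxon13),(Taxon25,Taxon35)),(Taxon50,(Taxon22,Taxon15))),Taxon49)); the answer is its 16 terminal taxa in alphabetical order.

Taxon13, Taxon15, Taxon22, Taxon25, Taxon33, Taxon35, Taxon38, Taxon39, Taxon4, Taxon44, Taxon49, Taxon50, Taxon53, Taxon58, Taxon70, Taxon8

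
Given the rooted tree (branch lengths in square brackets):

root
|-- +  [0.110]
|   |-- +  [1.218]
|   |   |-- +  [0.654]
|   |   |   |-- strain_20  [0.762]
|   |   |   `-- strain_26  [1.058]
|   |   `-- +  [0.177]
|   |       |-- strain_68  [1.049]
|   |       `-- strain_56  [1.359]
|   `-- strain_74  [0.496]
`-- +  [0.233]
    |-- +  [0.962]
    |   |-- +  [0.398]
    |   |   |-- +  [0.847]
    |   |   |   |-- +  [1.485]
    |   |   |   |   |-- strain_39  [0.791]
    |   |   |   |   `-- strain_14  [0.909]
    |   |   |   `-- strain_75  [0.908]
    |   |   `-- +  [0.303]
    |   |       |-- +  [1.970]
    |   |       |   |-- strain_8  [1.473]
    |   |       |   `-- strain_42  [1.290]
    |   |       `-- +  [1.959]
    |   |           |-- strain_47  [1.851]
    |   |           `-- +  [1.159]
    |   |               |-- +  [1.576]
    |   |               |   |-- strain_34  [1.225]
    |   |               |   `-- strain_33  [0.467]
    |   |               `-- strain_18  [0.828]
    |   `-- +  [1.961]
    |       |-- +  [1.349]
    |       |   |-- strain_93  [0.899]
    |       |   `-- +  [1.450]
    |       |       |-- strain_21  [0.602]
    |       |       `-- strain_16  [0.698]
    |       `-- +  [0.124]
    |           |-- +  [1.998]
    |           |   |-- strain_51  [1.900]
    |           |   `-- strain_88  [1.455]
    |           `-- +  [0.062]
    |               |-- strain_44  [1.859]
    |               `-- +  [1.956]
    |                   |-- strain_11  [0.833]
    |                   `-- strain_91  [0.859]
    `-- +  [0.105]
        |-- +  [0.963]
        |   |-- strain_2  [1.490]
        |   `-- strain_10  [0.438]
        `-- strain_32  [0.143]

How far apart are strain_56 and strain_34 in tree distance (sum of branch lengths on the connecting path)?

10.679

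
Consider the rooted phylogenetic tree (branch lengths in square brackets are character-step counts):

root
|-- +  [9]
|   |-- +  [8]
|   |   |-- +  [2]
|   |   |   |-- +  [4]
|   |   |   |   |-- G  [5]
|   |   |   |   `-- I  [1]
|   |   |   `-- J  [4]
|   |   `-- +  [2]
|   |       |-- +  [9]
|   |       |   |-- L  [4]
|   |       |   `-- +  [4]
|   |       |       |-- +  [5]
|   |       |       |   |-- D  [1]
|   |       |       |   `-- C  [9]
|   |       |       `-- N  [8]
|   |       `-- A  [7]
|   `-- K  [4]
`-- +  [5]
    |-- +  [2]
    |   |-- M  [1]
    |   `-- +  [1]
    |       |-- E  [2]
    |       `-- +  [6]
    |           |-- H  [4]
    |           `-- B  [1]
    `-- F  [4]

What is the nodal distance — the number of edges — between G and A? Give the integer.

5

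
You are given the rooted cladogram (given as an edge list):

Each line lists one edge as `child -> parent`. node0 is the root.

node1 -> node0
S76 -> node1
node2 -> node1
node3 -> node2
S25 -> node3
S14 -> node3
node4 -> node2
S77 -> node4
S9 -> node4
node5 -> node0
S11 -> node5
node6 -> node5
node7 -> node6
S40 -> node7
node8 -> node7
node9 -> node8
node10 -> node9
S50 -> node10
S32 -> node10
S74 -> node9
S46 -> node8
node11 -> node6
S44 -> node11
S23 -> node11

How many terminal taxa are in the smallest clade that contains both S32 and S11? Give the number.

The MRCA of S32 and S11 is the node subtending (S11,((S40,(((S50,S32),S74),S46)),(S44,S23))).
That clade contains 8 terminal taxa: S11, S23, S32, S40, S44, S46, S50, S74.

8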